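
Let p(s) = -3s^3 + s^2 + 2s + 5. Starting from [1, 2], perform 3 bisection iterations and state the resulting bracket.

[1.5, 1.625]

s = 1.5 gives p = 0.125, positive; keep [1.5, 2]
s = 1.75 gives p = -4.515625, negative; keep [1.5, 1.75]
s = 1.625 gives p = -1.982422, negative; keep [1.5, 1.625]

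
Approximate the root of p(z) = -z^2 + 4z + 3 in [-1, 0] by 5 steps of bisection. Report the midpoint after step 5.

m = -0.5, p(m) = 0.75 (+); new bracket [-1, -0.5]
m = -0.75, p(m) = -0.5625 (−); new bracket [-0.75, -0.5]
m = -0.625, p(m) = 0.109375 (+); new bracket [-0.75, -0.625]
m = -0.6875, p(m) = -0.2227 (−); new bracket [-0.6875, -0.625]
m = -0.65625, p(m) = -0.0557 (−); new bracket [-0.65625, -0.625]

-0.65625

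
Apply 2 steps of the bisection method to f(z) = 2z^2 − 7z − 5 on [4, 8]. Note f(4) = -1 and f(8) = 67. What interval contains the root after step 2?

[4, 5]

midpoint 6: f = 25 > 0 → [4, 6]
midpoint 5: f = 10 > 0 → [4, 5]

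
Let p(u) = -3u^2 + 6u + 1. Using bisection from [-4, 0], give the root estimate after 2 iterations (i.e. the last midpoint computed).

m = -2, p(m) = -23 (−); new bracket [-2, 0]
m = -1, p(m) = -8 (−); new bracket [-1, 0]

-1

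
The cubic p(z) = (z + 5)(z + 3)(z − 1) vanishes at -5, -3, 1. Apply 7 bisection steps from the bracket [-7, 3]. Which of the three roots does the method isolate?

p(-2) = -9 < 0, so the root lies in [-2, 3]
p(0.5) = -9.625 < 0, so the root lies in [0.5, 3]
p(1.75) = 24.046875 > 0, so the root lies in [0.5, 1.75]
p(1.125) = 3.1582 > 0, so the root lies in [0.5, 1.125]
p(0.8125) = -4.155 < 0, so the root lies in [0.8125, 1.125]
p(0.96875) = -0.7403 < 0, so the root lies in [0.96875, 1.125]
p(1.046875) = 1.1471 > 0, so the root lies in [0.96875, 1.046875]

1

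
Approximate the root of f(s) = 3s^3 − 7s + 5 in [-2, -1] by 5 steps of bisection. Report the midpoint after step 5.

-1.78125

midpoint -1.5: f = 5.375 > 0 → [-2, -1.5]
midpoint -1.75: f = 1.171875 > 0 → [-2, -1.75]
midpoint -1.875: f = -1.650391 < 0 → [-1.875, -1.75]
midpoint -1.8125: f = -0.1755 < 0 → [-1.8125, -1.75]
midpoint -1.78125: f = 0.5138 > 0 → [-1.8125, -1.78125]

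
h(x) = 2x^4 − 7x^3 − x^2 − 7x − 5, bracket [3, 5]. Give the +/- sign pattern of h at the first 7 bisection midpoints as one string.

m = 4, h(m) = 15 (+); new bracket [3, 4]
m = 3.5, h(m) = -41.75 (−); new bracket [3.5, 4]
m = 3.75, h(m) = -18.945312 (−); new bracket [3.75, 4]
m = 3.875, h(m) = -3.5015 (−); new bracket [3.875, 4]
m = 3.9375, h(m) = 5.3494 (+); new bracket [3.875, 3.9375]
m = 3.90625, h(m) = 0.8262 (+); new bracket [3.875, 3.90625]
m = 3.890625, h(m) = -1.3618 (−); new bracket [3.890625, 3.90625]

+---++-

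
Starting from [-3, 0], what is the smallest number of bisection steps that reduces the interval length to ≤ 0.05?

Width after n steps is 3/2^n. Need 2^n ≥ 3/0.05 = 60.
2^5 = 32 < 60 ≤ 2^6 = 64, so n = 6.

6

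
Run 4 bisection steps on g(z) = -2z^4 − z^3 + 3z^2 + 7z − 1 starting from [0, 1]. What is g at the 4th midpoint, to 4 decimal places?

z = 0.5 gives g = 3, positive; keep [0, 0.5]
z = 0.25 gives g = 0.914062, positive; keep [0, 0.25]
z = 0.125 gives g = -0.080566, negative; keep [0.125, 0.25]
z = 0.1875 gives g = 0.4089, positive; keep [0.125, 0.1875]

0.4089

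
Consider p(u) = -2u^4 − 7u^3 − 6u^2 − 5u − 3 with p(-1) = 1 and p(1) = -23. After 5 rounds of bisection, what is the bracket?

[-0.875, -0.8125]

m = 0, p(m) = -3 (−); new bracket [-1, 0]
m = -0.5, p(m) = -1.25 (−); new bracket [-1, -0.5]
m = -0.75, p(m) = -0.304688 (−); new bracket [-1, -0.75]
m = -0.875, p(m) = 0.2983 (+); new bracket [-0.875, -0.75]
m = -0.8125, p(m) = -0.0154 (−); new bracket [-0.875, -0.8125]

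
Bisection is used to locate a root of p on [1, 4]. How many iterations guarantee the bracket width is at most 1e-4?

15

Width after n steps is 3/2^n. Need 2^n ≥ 3/1e-4 = 30000.
2^14 = 16384 < 30000 ≤ 2^15 = 32768, so n = 15.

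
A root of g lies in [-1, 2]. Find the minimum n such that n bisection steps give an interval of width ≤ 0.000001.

22

Width after n steps is 3/2^n. Need 2^n ≥ 3/0.000001 = 3000000.
2^21 = 2097152 < 3000000 ≤ 2^22 = 4194304, so n = 22.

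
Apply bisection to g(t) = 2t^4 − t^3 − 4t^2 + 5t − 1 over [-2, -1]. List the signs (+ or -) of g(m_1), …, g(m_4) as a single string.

-+-+

m = -1.5, g(m) = -4 (−); new bracket [-2, -1.5]
m = -1.75, g(m) = 2.117188 (+); new bracket [-1.75, -1.5]
m = -1.625, g(m) = -1.450684 (−); new bracket [-1.75, -1.625]
m = -1.6875, g(m) = 0.1956 (+); new bracket [-1.6875, -1.625]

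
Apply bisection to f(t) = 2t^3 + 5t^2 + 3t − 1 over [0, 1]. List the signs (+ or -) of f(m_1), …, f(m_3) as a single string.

t = 0.5 gives f = 2, positive; keep [0, 0.5]
t = 0.25 gives f = 0.09375, positive; keep [0, 0.25]
t = 0.125 gives f = -0.542969, negative; keep [0.125, 0.25]

++-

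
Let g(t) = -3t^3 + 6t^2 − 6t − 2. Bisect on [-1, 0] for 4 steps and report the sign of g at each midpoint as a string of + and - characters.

+-++

g(-0.5) = 2.875 > 0, so the root lies in [-0.5, 0]
g(-0.25) = -0.078125 < 0, so the root lies in [-0.5, -0.25]
g(-0.375) = 1.251953 > 0, so the root lies in [-0.375, -0.25]
g(-0.3125) = 0.5525 > 0, so the root lies in [-0.3125, -0.25]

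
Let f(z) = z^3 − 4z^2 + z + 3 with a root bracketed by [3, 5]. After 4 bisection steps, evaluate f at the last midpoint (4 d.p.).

-0.7441

z = 4 gives f = 7, positive; keep [3, 4]
z = 3.5 gives f = 0.375, positive; keep [3, 3.5]
z = 3.25 gives f = -1.671875, negative; keep [3.25, 3.5]
z = 3.375 gives f = -0.7441, negative; keep [3.375, 3.5]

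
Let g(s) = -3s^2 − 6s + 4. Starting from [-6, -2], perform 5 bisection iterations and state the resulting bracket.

[-2.625, -2.5]

g(-4) = -20 < 0, so the root lies in [-4, -2]
g(-3) = -5 < 0, so the root lies in [-3, -2]
g(-2.5) = 0.25 > 0, so the root lies in [-3, -2.5]
g(-2.75) = -2.1875 < 0, so the root lies in [-2.75, -2.5]
g(-2.625) = -0.9219 < 0, so the root lies in [-2.625, -2.5]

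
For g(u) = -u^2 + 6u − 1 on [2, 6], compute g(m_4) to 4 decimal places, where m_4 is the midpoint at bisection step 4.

g(4) = 7 > 0, so the root lies in [4, 6]
g(5) = 4 > 0, so the root lies in [5, 6]
g(5.5) = 1.75 > 0, so the root lies in [5.5, 6]
g(5.75) = 0.4375 > 0, so the root lies in [5.75, 6]

0.4375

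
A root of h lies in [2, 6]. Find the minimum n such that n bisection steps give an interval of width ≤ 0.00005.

Width after n steps is 4/2^n. Need 2^n ≥ 4/0.00005 = 80000.
2^16 = 65536 < 80000 ≤ 2^17 = 131072, so n = 17.

17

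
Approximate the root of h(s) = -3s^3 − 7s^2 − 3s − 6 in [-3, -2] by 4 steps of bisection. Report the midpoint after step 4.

-2.3125

m = -2.5, h(m) = 4.625 (+); new bracket [-2.5, -2]
m = -2.25, h(m) = -0.515625 (−); new bracket [-2.5, -2.25]
m = -2.375, h(m) = 1.830078 (+); new bracket [-2.375, -2.25]
m = -2.3125, h(m) = 0.6033 (+); new bracket [-2.3125, -2.25]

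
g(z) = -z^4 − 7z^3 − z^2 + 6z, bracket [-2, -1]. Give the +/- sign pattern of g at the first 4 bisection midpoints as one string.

+++-

z = -1.5 gives g = 7.3125, positive; keep [-1.5, -1]
z = -1.25 gives g = 2.167969, positive; keep [-1.25, -1]
z = -1.125 gives g = 0.349365, positive; keep [-1.125, -1]
z = -1.0625 gives g = -0.3821, negative; keep [-1.125, -1.0625]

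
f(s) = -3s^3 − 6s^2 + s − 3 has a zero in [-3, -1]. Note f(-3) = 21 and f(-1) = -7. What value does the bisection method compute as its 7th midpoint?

-2.328125

m = -2, f(m) = -5 (−); new bracket [-3, -2]
m = -2.5, f(m) = 3.875 (+); new bracket [-2.5, -2]
m = -2.25, f(m) = -1.453125 (−); new bracket [-2.5, -2.25]
m = -2.375, f(m) = 0.9707 (+); new bracket [-2.375, -2.25]
m = -2.3125, f(m) = -0.2991 (−); new bracket [-2.375, -2.3125]
m = -2.34375, f(m) = 0.3211 (+); new bracket [-2.34375, -2.3125]
m = -2.328125, f(m) = 0.0074 (+); new bracket [-2.328125, -2.3125]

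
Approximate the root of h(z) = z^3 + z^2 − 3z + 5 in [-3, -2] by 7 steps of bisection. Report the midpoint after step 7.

midpoint -2.5: h = 3.125 > 0 → [-3, -2.5]
midpoint -2.75: h = 0.015625 > 0 → [-3, -2.75]
midpoint -2.875: h = -1.873047 < 0 → [-2.875, -2.75]
midpoint -2.8125: h = -0.8997 < 0 → [-2.8125, -2.75]
midpoint -2.78125: h = -0.4348 < 0 → [-2.78125, -2.75]
midpoint -2.765625: h = -0.2078 < 0 → [-2.765625, -2.75]
midpoint -2.7578125: h = -0.0957 < 0 → [-2.7578125, -2.75]

-2.7578125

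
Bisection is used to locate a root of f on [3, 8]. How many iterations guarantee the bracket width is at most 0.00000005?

27

Width after n steps is 5/2^n. Need 2^n ≥ 5/0.00000005 = 100000000.
2^26 = 67108864 < 100000000 ≤ 2^27 = 134217728, so n = 27.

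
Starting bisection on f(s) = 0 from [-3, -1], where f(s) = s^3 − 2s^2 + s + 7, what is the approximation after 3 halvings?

midpoint -2: f = -11 < 0 → [-2, -1]
midpoint -1.5: f = -2.375 < 0 → [-1.5, -1]
midpoint -1.25: f = 0.671875 > 0 → [-1.5, -1.25]

-1.25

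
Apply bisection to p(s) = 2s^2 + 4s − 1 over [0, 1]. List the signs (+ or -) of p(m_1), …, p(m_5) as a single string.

++---

midpoint 0.5: p = 1.5 > 0 → [0, 0.5]
midpoint 0.25: p = 0.125 > 0 → [0, 0.25]
midpoint 0.125: p = -0.46875 < 0 → [0.125, 0.25]
midpoint 0.1875: p = -0.1797 < 0 → [0.1875, 0.25]
midpoint 0.21875: p = -0.0293 < 0 → [0.21875, 0.25]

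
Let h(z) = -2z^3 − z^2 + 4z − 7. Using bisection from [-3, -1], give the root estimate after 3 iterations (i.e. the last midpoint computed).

h(-2) = -3 < 0, so the root lies in [-3, -2]
h(-2.5) = 8 > 0, so the root lies in [-2.5, -2]
h(-2.25) = 1.71875 > 0, so the root lies in [-2.25, -2]

-2.25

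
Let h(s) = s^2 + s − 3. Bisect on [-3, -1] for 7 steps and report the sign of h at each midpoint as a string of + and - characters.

-+-++--

s = -2 gives h = -1, negative; keep [-3, -2]
s = -2.5 gives h = 0.75, positive; keep [-2.5, -2]
s = -2.25 gives h = -0.1875, negative; keep [-2.5, -2.25]
s = -2.375 gives h = 0.2656, positive; keep [-2.375, -2.25]
s = -2.3125 gives h = 0.0352, positive; keep [-2.3125, -2.25]
s = -2.28125 gives h = -0.0771, negative; keep [-2.3125, -2.28125]
s = -2.296875 gives h = -0.0212, negative; keep [-2.3125, -2.296875]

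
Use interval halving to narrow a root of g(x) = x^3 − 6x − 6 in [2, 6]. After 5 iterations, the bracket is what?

g(4) = 34 > 0, so the root lies in [2, 4]
g(3) = 3 > 0, so the root lies in [2, 3]
g(2.5) = -5.375 < 0, so the root lies in [2.5, 3]
g(2.75) = -1.7031 < 0, so the root lies in [2.75, 3]
g(2.875) = 0.5137 > 0, so the root lies in [2.75, 2.875]

[2.75, 2.875]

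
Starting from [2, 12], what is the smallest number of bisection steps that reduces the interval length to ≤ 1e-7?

27

Width after n steps is 10/2^n. Need 2^n ≥ 10/1e-7 = 100000000.
2^26 = 67108864 < 100000000 ≤ 2^27 = 134217728, so n = 27.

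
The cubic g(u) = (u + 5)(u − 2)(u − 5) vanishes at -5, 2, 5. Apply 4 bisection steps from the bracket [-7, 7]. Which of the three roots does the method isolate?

-5

m = 0, g(m) = 50 (+); new bracket [-7, 0]
m = -3.5, g(m) = 70.125 (+); new bracket [-7, -3.5]
m = -5.25, g(m) = -18.578125 (−); new bracket [-5.25, -3.5]
m = -4.375, g(m) = 37.3535 (+); new bracket [-5.25, -4.375]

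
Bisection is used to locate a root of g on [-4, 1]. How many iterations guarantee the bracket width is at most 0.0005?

14

Width after n steps is 5/2^n. Need 2^n ≥ 5/0.0005 = 10000.
2^13 = 8192 < 10000 ≤ 2^14 = 16384, so n = 14.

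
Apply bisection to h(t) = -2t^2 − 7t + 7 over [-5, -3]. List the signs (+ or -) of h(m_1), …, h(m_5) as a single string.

m = -4, h(m) = 3 (+); new bracket [-5, -4]
m = -4.5, h(m) = -2 (−); new bracket [-4.5, -4]
m = -4.25, h(m) = 0.625 (+); new bracket [-4.5, -4.25]
m = -4.375, h(m) = -0.6562 (−); new bracket [-4.375, -4.25]
m = -4.3125, h(m) = -0.0078 (−); new bracket [-4.3125, -4.25]

+-+--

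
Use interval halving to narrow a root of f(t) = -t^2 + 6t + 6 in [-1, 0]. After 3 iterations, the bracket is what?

[-0.875, -0.75]

m = -0.5, f(m) = 2.75 (+); new bracket [-1, -0.5]
m = -0.75, f(m) = 0.9375 (+); new bracket [-1, -0.75]
m = -0.875, f(m) = -0.015625 (−); new bracket [-0.875, -0.75]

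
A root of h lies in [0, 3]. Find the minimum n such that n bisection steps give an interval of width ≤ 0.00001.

19

Width after n steps is 3/2^n. Need 2^n ≥ 3/0.00001 = 300000.
2^18 = 262144 < 300000 ≤ 2^19 = 524288, so n = 19.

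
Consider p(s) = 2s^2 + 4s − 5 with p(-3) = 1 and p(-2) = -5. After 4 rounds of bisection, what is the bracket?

p(-2.5) = -2.5 < 0, so the root lies in [-3, -2.5]
p(-2.75) = -0.875 < 0, so the root lies in [-3, -2.75]
p(-2.875) = 0.03125 > 0, so the root lies in [-2.875, -2.75]
p(-2.8125) = -0.4297 < 0, so the root lies in [-2.875, -2.8125]

[-2.875, -2.8125]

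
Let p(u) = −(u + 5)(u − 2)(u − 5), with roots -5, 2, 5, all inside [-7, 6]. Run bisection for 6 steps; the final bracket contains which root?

p(-0.5) = -61.875 < 0, so the root lies in [-7, -0.5]
p(-3.75) = -62.890625 < 0, so the root lies in [-7, -3.75]
p(-5.375) = 28.693359 > 0, so the root lies in [-5.375, -3.75]
p(-4.5625) = -27.4548 < 0, so the root lies in [-5.375, -4.5625]
p(-4.96875) = -2.1709 < 0, so the root lies in [-5.375, -4.96875]
p(-5.171875) = 12.5385 > 0, so the root lies in [-5.171875, -4.96875]

-5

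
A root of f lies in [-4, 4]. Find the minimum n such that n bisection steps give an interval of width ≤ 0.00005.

Width after n steps is 8/2^n. Need 2^n ≥ 8/0.00005 = 160000.
2^17 = 131072 < 160000 ≤ 2^18 = 262144, so n = 18.

18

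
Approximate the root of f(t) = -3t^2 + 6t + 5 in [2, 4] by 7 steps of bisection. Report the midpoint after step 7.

m = 3, f(m) = -4 (−); new bracket [2, 3]
m = 2.5, f(m) = 1.25 (+); new bracket [2.5, 3]
m = 2.75, f(m) = -1.1875 (−); new bracket [2.5, 2.75]
m = 2.625, f(m) = 0.0781 (+); new bracket [2.625, 2.75]
m = 2.6875, f(m) = -0.543 (−); new bracket [2.625, 2.6875]
m = 2.65625, f(m) = -0.2295 (−); new bracket [2.625, 2.65625]
m = 2.640625, f(m) = -0.075 (−); new bracket [2.625, 2.640625]

2.640625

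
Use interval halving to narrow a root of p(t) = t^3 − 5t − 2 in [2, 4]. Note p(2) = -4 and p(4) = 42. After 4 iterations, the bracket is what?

m = 3, p(m) = 10 (+); new bracket [2, 3]
m = 2.5, p(m) = 1.125 (+); new bracket [2, 2.5]
m = 2.25, p(m) = -1.859375 (−); new bracket [2.25, 2.5]
m = 2.375, p(m) = -0.4785 (−); new bracket [2.375, 2.5]

[2.375, 2.5]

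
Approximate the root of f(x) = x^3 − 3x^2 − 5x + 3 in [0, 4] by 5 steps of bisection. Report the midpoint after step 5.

midpoint 2: f = -11 < 0 → [0, 2]
midpoint 1: f = -4 < 0 → [0, 1]
midpoint 0.5: f = -0.125 < 0 → [0, 0.5]
midpoint 0.25: f = 1.5781 > 0 → [0.25, 0.5]
midpoint 0.375: f = 0.7559 > 0 → [0.375, 0.5]

0.375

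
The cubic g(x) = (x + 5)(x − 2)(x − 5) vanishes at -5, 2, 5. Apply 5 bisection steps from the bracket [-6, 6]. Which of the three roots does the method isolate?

-5

x = 0 gives g = 50, positive; keep [-6, 0]
x = -3 gives g = 80, positive; keep [-6, -3]
x = -4.5 gives g = 30.875, positive; keep [-6, -4.5]
x = -5.25 gives g = -18.5781, negative; keep [-5.25, -4.5]
x = -4.875 gives g = 8.4863, positive; keep [-5.25, -4.875]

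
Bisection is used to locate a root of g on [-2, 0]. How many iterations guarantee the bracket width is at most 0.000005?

19

Width after n steps is 2/2^n. Need 2^n ≥ 2/0.000005 = 400000.
2^18 = 262144 < 400000 ≤ 2^19 = 524288, so n = 19.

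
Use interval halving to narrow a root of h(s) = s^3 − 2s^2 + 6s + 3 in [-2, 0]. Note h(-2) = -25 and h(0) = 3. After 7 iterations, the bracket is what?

[-0.4375, -0.421875]

h(-1) = -6 < 0, so the root lies in [-1, 0]
h(-0.5) = -0.625 < 0, so the root lies in [-0.5, 0]
h(-0.25) = 1.359375 > 0, so the root lies in [-0.5, -0.25]
h(-0.375) = 0.416 > 0, so the root lies in [-0.5, -0.375]
h(-0.4375) = -0.0916 < 0, so the root lies in [-0.4375, -0.375]
h(-0.40625) = 0.1654 > 0, so the root lies in [-0.4375, -0.40625]
h(-0.421875) = 0.0377 > 0, so the root lies in [-0.4375, -0.421875]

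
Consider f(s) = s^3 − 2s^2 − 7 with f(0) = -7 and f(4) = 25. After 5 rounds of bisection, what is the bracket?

[2.75, 2.875]

s = 2 gives f = -7, negative; keep [2, 4]
s = 3 gives f = 2, positive; keep [2, 3]
s = 2.5 gives f = -3.875, negative; keep [2.5, 3]
s = 2.75 gives f = -1.3281, negative; keep [2.75, 3]
s = 2.875 gives f = 0.2324, positive; keep [2.75, 2.875]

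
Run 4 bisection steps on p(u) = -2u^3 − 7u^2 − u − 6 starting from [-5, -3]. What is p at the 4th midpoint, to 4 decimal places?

u = -4 gives p = 14, positive; keep [-4, -3]
u = -3.5 gives p = -2.5, negative; keep [-4, -3.5]
u = -3.75 gives p = 4.78125, positive; keep [-3.75, -3.5]
u = -3.625 gives p = 0.9102, positive; keep [-3.625, -3.5]

0.9102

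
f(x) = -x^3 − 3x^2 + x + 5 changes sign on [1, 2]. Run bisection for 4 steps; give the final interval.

m = 1.5, f(m) = -3.625 (−); new bracket [1, 1.5]
m = 1.25, f(m) = -0.390625 (−); new bracket [1, 1.25]
m = 1.125, f(m) = 0.904297 (+); new bracket [1.125, 1.25]
m = 1.1875, f(m) = 0.2825 (+); new bracket [1.1875, 1.25]

[1.1875, 1.25]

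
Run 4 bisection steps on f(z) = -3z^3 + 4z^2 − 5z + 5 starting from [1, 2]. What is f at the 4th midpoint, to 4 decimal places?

midpoint 1.5: f = -3.625 < 0 → [1, 1.5]
midpoint 1.25: f = -0.859375 < 0 → [1, 1.25]
midpoint 1.125: f = 0.166016 > 0 → [1.125, 1.25]
midpoint 1.1875: f = -0.3206 < 0 → [1.125, 1.1875]

-0.3206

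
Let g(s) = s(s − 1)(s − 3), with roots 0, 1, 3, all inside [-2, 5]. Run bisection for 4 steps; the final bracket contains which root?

3

midpoint 1.5: g = -1.125 < 0 → [1.5, 5]
midpoint 3.25: g = 1.828125 > 0 → [1.5, 3.25]
midpoint 2.375: g = -2.041016 < 0 → [2.375, 3.25]
midpoint 2.8125: g = -0.9558 < 0 → [2.8125, 3.25]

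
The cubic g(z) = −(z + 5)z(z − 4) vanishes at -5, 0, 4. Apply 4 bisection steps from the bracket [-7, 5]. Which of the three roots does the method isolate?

-5

z = -1 gives g = -20, negative; keep [-7, -1]
z = -4 gives g = -32, negative; keep [-7, -4]
z = -5.5 gives g = 26.125, positive; keep [-5.5, -4]
z = -4.75 gives g = -10.3906, negative; keep [-5.5, -4.75]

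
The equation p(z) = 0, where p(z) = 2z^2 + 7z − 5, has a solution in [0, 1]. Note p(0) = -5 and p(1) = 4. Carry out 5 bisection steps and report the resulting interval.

m = 0.5, p(m) = -1 (−); new bracket [0.5, 1]
m = 0.75, p(m) = 1.375 (+); new bracket [0.5, 0.75]
m = 0.625, p(m) = 0.15625 (+); new bracket [0.5, 0.625]
m = 0.5625, p(m) = -0.4297 (−); new bracket [0.5625, 0.625]
m = 0.59375, p(m) = -0.1387 (−); new bracket [0.59375, 0.625]

[0.59375, 0.625]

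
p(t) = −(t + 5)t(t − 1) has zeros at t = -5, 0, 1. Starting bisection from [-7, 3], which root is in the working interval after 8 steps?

-5

p(-2) = -18 < 0, so the root lies in [-7, -2]
p(-4.5) = -12.375 < 0, so the root lies in [-7, -4.5]
p(-5.75) = 29.109375 > 0, so the root lies in [-5.75, -4.5]
p(-5.125) = 3.9238 > 0, so the root lies in [-5.125, -4.5]
p(-4.8125) = -5.2449 < 0, so the root lies in [-5.125, -4.8125]
p(-4.96875) = -0.9268 < 0, so the root lies in [-5.125, -4.96875]
p(-5.046875) = 1.4305 > 0, so the root lies in [-5.046875, -4.96875]
p(-5.0078125) = 0.235 > 0, so the root lies in [-5.0078125, -4.96875]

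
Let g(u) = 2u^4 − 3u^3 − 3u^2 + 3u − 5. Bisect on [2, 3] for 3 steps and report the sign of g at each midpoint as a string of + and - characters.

++-

g(2.5) = 15 > 0, so the root lies in [2, 2.5]
g(2.25) = 3.648438 > 0, so the root lies in [2, 2.25]
g(2.125) = -0.177246 < 0, so the root lies in [2.125, 2.25]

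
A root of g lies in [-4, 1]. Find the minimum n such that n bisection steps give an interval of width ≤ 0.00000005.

27

Width after n steps is 5/2^n. Need 2^n ≥ 5/0.00000005 = 100000000.
2^26 = 67108864 < 100000000 ≤ 2^27 = 134217728, so n = 27.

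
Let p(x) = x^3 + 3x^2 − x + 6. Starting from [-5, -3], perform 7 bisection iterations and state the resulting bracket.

x = -4 gives p = -6, negative; keep [-4, -3]
x = -3.5 gives p = 3.375, positive; keep [-4, -3.5]
x = -3.75 gives p = -0.796875, negative; keep [-3.75, -3.5]
x = -3.625 gives p = 1.4121, positive; keep [-3.75, -3.625]
x = -3.6875 gives p = 0.3391, positive; keep [-3.75, -3.6875]
x = -3.71875 gives p = -0.2209, negative; keep [-3.71875, -3.6875]
x = -3.703125 gives p = 0.0611, positive; keep [-3.71875, -3.703125]

[-3.71875, -3.703125]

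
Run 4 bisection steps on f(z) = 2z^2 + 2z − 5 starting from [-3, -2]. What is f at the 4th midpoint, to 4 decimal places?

f(-2.5) = 2.5 > 0, so the root lies in [-2.5, -2]
f(-2.25) = 0.625 > 0, so the root lies in [-2.25, -2]
f(-2.125) = -0.21875 < 0, so the root lies in [-2.25, -2.125]
f(-2.1875) = 0.1953 > 0, so the root lies in [-2.1875, -2.125]

0.1953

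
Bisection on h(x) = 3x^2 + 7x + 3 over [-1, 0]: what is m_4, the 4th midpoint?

-0.5625

h(-0.5) = 0.25 > 0, so the root lies in [-1, -0.5]
h(-0.75) = -0.5625 < 0, so the root lies in [-0.75, -0.5]
h(-0.625) = -0.203125 < 0, so the root lies in [-0.625, -0.5]
h(-0.5625) = 0.0117 > 0, so the root lies in [-0.625, -0.5625]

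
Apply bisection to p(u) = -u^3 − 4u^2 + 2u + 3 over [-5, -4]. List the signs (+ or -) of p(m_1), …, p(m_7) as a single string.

p(-4.5) = 4.125 > 0, so the root lies in [-4.5, -4]
p(-4.25) = -0.984375 < 0, so the root lies in [-4.5, -4.25]
p(-4.375) = 1.427734 > 0, so the root lies in [-4.375, -4.25]
p(-4.3125) = 0.1868 > 0, so the root lies in [-4.3125, -4.25]
p(-4.28125) = -0.4074 < 0, so the root lies in [-4.3125, -4.28125]
p(-4.296875) = -0.1125 < 0, so the root lies in [-4.3125, -4.296875]
p(-4.3046875) = 0.0366 > 0, so the root lies in [-4.3046875, -4.296875]

+-++--+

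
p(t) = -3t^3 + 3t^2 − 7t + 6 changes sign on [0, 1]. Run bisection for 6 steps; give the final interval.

p(0.5) = 2.875 > 0, so the root lies in [0.5, 1]
p(0.75) = 1.171875 > 0, so the root lies in [0.75, 1]
p(0.875) = 0.162109 > 0, so the root lies in [0.875, 1]
p(0.9375) = -0.3977 < 0, so the root lies in [0.875, 0.9375]
p(0.90625) = -0.1128 < 0, so the root lies in [0.875, 0.90625]
p(0.890625) = 0.0259 > 0, so the root lies in [0.890625, 0.90625]

[0.890625, 0.90625]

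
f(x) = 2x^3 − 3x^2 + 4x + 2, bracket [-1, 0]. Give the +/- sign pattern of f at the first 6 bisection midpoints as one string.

m = -0.5, f(m) = -1 (−); new bracket [-0.5, 0]
m = -0.25, f(m) = 0.78125 (+); new bracket [-0.5, -0.25]
m = -0.375, f(m) = -0.027344 (−); new bracket [-0.375, -0.25]
m = -0.3125, f(m) = 0.396 (+); new bracket [-0.375, -0.3125]
m = -0.34375, f(m) = 0.1893 (+); new bracket [-0.375, -0.34375]
m = -0.359375, f(m) = 0.0822 (+); new bracket [-0.375, -0.359375]

-+-+++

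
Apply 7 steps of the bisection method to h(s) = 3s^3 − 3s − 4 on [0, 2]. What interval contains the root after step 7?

[1.390625, 1.40625]

h(1) = -4 < 0, so the root lies in [1, 2]
h(1.5) = 1.625 > 0, so the root lies in [1, 1.5]
h(1.25) = -1.890625 < 0, so the root lies in [1.25, 1.5]
h(1.375) = -0.3262 < 0, so the root lies in [1.375, 1.5]
h(1.4375) = 0.5989 > 0, so the root lies in [1.375, 1.4375]
h(1.40625) = 0.124 > 0, so the root lies in [1.375, 1.40625]
h(1.390625) = -0.1041 < 0, so the root lies in [1.390625, 1.40625]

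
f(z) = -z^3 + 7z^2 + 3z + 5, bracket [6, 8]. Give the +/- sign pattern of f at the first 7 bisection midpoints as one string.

m = 7, f(m) = 26 (+); new bracket [7, 8]
m = 7.5, f(m) = -0.625 (−); new bracket [7, 7.5]
m = 7.25, f(m) = 13.609375 (+); new bracket [7.25, 7.5]
m = 7.375, f(m) = 6.7285 (+); new bracket [7.375, 7.5]
m = 7.4375, f(m) = 3.1116 (+); new bracket [7.4375, 7.5]
m = 7.46875, f(m) = 1.2583 (+); new bracket [7.46875, 7.5]
m = 7.484375, f(m) = 0.3204 (+); new bracket [7.484375, 7.5]

+-+++++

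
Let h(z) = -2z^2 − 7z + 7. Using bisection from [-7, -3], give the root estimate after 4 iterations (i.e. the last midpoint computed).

h(-5) = -8 < 0, so the root lies in [-5, -3]
h(-4) = 3 > 0, so the root lies in [-5, -4]
h(-4.5) = -2 < 0, so the root lies in [-4.5, -4]
h(-4.25) = 0.625 > 0, so the root lies in [-4.5, -4.25]

-4.25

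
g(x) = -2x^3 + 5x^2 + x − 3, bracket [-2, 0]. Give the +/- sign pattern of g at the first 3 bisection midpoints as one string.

+--

g(-1) = 3 > 0, so the root lies in [-1, 0]
g(-0.5) = -2 < 0, so the root lies in [-1, -0.5]
g(-0.75) = -0.09375 < 0, so the root lies in [-1, -0.75]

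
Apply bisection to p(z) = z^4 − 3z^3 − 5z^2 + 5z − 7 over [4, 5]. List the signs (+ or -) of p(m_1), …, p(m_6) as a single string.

++++-+

m = 4.5, p(m) = 50.9375 (+); new bracket [4, 4.5]
m = 4.25, p(m) = 19.894531 (+); new bracket [4, 4.25]
m = 4.125, p(m) = 7.51001 (+); new bracket [4, 4.125]
m = 4.0625, p(m) = 2.0305 (+); new bracket [4, 4.0625]
m = 4.03125, p(m) = -0.5396 (−); new bracket [4.03125, 4.0625]
m = 4.046875, p(m) = 0.7316 (+); new bracket [4.03125, 4.046875]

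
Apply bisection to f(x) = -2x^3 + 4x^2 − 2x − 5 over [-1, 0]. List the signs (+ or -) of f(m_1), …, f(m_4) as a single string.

--++

f(-0.5) = -2.75 < 0, so the root lies in [-1, -0.5]
f(-0.75) = -0.40625 < 0, so the root lies in [-1, -0.75]
f(-0.875) = 1.152344 > 0, so the root lies in [-0.875, -0.75]
f(-0.8125) = 0.3384 > 0, so the root lies in [-0.8125, -0.75]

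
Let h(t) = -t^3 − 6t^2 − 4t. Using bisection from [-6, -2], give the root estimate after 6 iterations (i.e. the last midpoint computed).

-5.1875

t = -4 gives h = -16, negative; keep [-6, -4]
t = -5 gives h = -5, negative; keep [-6, -5]
t = -5.5 gives h = 6.875, positive; keep [-5.5, -5]
t = -5.25 gives h = 0.3281, positive; keep [-5.25, -5]
t = -5.125 gives h = -2.4824, negative; keep [-5.25, -5.125]
t = -5.1875 gives h = -1.1145, negative; keep [-5.25, -5.1875]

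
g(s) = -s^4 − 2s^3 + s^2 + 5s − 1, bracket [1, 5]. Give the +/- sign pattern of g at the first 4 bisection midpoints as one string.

midpoint 3: g = -112 < 0 → [1, 3]
midpoint 2: g = -19 < 0 → [1, 2]
midpoint 1.5: g = -3.0625 < 0 → [1, 1.5]
midpoint 1.25: g = 0.4648 > 0 → [1.25, 1.5]

---+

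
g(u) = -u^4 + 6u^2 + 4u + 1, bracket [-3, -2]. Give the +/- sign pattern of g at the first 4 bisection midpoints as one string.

midpoint -2.5: g = -10.5625 < 0 → [-2.5, -2]
midpoint -2.25: g = -3.253906 < 0 → [-2.25, -2]
midpoint -2.125: g = -0.797119 < 0 → [-2.125, -2]
midpoint -2.0625: g = 0.1777 > 0 → [-2.125, -2.0625]

---+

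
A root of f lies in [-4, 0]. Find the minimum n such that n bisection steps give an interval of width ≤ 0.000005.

20

Width after n steps is 4/2^n. Need 2^n ≥ 4/0.000005 = 800000.
2^19 = 524288 < 800000 ≤ 2^20 = 1048576, so n = 20.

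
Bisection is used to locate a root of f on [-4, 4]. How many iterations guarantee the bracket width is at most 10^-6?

Width after n steps is 8/2^n. Need 2^n ≥ 8/10^-6 = 8000000.
2^22 = 4194304 < 8000000 ≤ 2^23 = 8388608, so n = 23.

23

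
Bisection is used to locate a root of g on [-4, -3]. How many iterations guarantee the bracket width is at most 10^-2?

Width after n steps is 1/2^n. Need 2^n ≥ 1/10^-2 = 100.
2^6 = 64 < 100 ≤ 2^7 = 128, so n = 7.

7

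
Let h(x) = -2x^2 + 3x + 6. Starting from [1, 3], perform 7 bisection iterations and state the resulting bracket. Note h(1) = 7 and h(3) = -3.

[2.625, 2.640625]

m = 2, h(m) = 4 (+); new bracket [2, 3]
m = 2.5, h(m) = 1 (+); new bracket [2.5, 3]
m = 2.75, h(m) = -0.875 (−); new bracket [2.5, 2.75]
m = 2.625, h(m) = 0.0938 (+); new bracket [2.625, 2.75]
m = 2.6875, h(m) = -0.3828 (−); new bracket [2.625, 2.6875]
m = 2.65625, h(m) = -0.1426 (−); new bracket [2.625, 2.65625]
m = 2.640625, h(m) = -0.0239 (−); new bracket [2.625, 2.640625]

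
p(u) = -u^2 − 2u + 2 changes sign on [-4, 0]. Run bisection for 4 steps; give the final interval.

midpoint -2: p = 2 > 0 → [-4, -2]
midpoint -3: p = -1 < 0 → [-3, -2]
midpoint -2.5: p = 0.75 > 0 → [-3, -2.5]
midpoint -2.75: p = -0.0625 < 0 → [-2.75, -2.5]

[-2.75, -2.5]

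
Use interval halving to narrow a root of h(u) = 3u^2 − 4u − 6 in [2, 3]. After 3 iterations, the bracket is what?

m = 2.5, h(m) = 2.75 (+); new bracket [2, 2.5]
m = 2.25, h(m) = 0.1875 (+); new bracket [2, 2.25]
m = 2.125, h(m) = -0.953125 (−); new bracket [2.125, 2.25]

[2.125, 2.25]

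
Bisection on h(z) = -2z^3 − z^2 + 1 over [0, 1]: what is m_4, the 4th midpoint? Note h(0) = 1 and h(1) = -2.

0.6875

midpoint 0.5: h = 0.5 > 0 → [0.5, 1]
midpoint 0.75: h = -0.40625 < 0 → [0.5, 0.75]
midpoint 0.625: h = 0.121094 > 0 → [0.625, 0.75]
midpoint 0.6875: h = -0.1226 < 0 → [0.625, 0.6875]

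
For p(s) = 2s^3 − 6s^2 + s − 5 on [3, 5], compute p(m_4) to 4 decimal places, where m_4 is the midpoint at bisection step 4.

m = 4, p(m) = 31 (+); new bracket [3, 4]
m = 3.5, p(m) = 10.75 (+); new bracket [3, 3.5]
m = 3.25, p(m) = 3.53125 (+); new bracket [3, 3.25]
m = 3.125, p(m) = 0.5664 (+); new bracket [3, 3.125]

0.5664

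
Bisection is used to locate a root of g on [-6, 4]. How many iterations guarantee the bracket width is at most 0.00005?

Width after n steps is 10/2^n. Need 2^n ≥ 10/0.00005 = 200000.
2^17 = 131072 < 200000 ≤ 2^18 = 262144, so n = 18.

18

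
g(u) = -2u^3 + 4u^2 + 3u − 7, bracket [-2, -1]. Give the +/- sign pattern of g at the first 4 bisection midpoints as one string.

+-++

u = -1.5 gives g = 4.25, positive; keep [-1.5, -1]
u = -1.25 gives g = -0.59375, negative; keep [-1.5, -1.25]
u = -1.375 gives g = 1.636719, positive; keep [-1.375, -1.25]
u = -1.3125 gives g = 0.4751, positive; keep [-1.3125, -1.25]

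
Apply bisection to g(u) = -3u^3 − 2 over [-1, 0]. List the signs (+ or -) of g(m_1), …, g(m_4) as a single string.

g(-0.5) = -1.625 < 0, so the root lies in [-1, -0.5]
g(-0.75) = -0.734375 < 0, so the root lies in [-1, -0.75]
g(-0.875) = 0.009766 > 0, so the root lies in [-0.875, -0.75]
g(-0.8125) = -0.3909 < 0, so the root lies in [-0.875, -0.8125]

--+-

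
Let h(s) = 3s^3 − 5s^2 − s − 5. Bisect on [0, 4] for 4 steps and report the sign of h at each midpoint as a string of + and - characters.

-+++

midpoint 2: h = -3 < 0 → [2, 4]
midpoint 3: h = 28 > 0 → [2, 3]
midpoint 2.5: h = 8.125 > 0 → [2, 2.5]
midpoint 2.25: h = 1.6094 > 0 → [2, 2.25]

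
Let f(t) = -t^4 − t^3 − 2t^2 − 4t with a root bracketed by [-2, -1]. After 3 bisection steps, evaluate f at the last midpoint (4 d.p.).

midpoint -1.5: f = -0.1875 < 0 → [-1.5, -1]
midpoint -1.25: f = 1.386719 > 0 → [-1.5, -1.25]
midpoint -1.375: f = 0.743896 > 0 → [-1.5, -1.375]

0.7439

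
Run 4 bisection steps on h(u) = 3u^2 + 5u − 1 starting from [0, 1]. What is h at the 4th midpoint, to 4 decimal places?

0.0430

u = 0.5 gives h = 2.25, positive; keep [0, 0.5]
u = 0.25 gives h = 0.4375, positive; keep [0, 0.25]
u = 0.125 gives h = -0.328125, negative; keep [0.125, 0.25]
u = 0.1875 gives h = 0.043, positive; keep [0.125, 0.1875]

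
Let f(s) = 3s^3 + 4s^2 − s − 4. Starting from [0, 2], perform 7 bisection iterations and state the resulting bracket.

[0.859375, 0.875]

s = 1 gives f = 2, positive; keep [0, 1]
s = 0.5 gives f = -3.125, negative; keep [0.5, 1]
s = 0.75 gives f = -1.234375, negative; keep [0.75, 1]
s = 0.875 gives f = 0.1973, positive; keep [0.75, 0.875]
s = 0.8125 gives f = -0.5627, negative; keep [0.8125, 0.875]
s = 0.84375 gives f = -0.1941, negative; keep [0.84375, 0.875]
s = 0.859375 gives f = -0.0013, negative; keep [0.859375, 0.875]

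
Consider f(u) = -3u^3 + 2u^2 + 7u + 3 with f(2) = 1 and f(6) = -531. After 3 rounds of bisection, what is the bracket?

[2, 2.5]

midpoint 4: f = -129 < 0 → [2, 4]
midpoint 3: f = -39 < 0 → [2, 3]
midpoint 2.5: f = -13.875 < 0 → [2, 2.5]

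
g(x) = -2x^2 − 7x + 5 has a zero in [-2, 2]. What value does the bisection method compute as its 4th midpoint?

0.75

x = 0 gives g = 5, positive; keep [0, 2]
x = 1 gives g = -4, negative; keep [0, 1]
x = 0.5 gives g = 1, positive; keep [0.5, 1]
x = 0.75 gives g = -1.375, negative; keep [0.5, 0.75]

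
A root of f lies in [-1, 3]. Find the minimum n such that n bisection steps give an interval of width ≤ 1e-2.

9

Width after n steps is 4/2^n. Need 2^n ≥ 4/1e-2 = 400.
2^8 = 256 < 400 ≤ 2^9 = 512, so n = 9.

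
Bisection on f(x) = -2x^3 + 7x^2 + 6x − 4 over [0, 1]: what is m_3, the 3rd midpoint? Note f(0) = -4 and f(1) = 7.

m = 0.5, f(m) = 0.5 (+); new bracket [0, 0.5]
m = 0.25, f(m) = -2.09375 (−); new bracket [0.25, 0.5]
m = 0.375, f(m) = -0.871094 (−); new bracket [0.375, 0.5]

0.375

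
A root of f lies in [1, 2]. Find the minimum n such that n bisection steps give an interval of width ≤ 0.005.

8

Width after n steps is 1/2^n. Need 2^n ≥ 1/0.005 = 200.
2^7 = 128 < 200 ≤ 2^8 = 256, so n = 8.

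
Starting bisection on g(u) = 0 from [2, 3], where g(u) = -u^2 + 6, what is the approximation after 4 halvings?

g(2.5) = -0.25 < 0, so the root lies in [2, 2.5]
g(2.25) = 0.9375 > 0, so the root lies in [2.25, 2.5]
g(2.375) = 0.359375 > 0, so the root lies in [2.375, 2.5]
g(2.4375) = 0.0586 > 0, so the root lies in [2.4375, 2.5]

2.4375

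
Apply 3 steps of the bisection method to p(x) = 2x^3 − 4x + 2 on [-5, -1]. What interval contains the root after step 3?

[-2, -1.5]

m = -3, p(m) = -40 (−); new bracket [-3, -1]
m = -2, p(m) = -6 (−); new bracket [-2, -1]
m = -1.5, p(m) = 1.25 (+); new bracket [-2, -1.5]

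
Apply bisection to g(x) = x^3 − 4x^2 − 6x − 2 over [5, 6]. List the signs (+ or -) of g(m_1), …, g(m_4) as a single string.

++--

midpoint 5.5: g = 10.375 > 0 → [5, 5.5]
midpoint 5.25: g = 0.953125 > 0 → [5, 5.25]
midpoint 5.125: g = -3.201172 < 0 → [5.125, 5.25]
midpoint 5.1875: g = -1.1692 < 0 → [5.1875, 5.25]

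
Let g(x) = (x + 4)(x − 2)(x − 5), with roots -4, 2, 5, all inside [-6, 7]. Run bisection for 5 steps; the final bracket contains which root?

x = 0.5 gives g = 30.375, positive; keep [-6, 0.5]
x = -2.75 gives g = 46.015625, positive; keep [-6, -2.75]
x = -4.375 gives g = -22.412109, negative; keep [-4.375, -2.75]
x = -3.5625 gives g = 20.8376, positive; keep [-4.375, -3.5625]
x = -3.96875 gives g = 1.6729, positive; keep [-4.375, -3.96875]

-4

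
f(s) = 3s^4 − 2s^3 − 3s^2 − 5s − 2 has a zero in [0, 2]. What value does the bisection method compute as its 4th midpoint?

midpoint 1: f = -9 < 0 → [1, 2]
midpoint 1.5: f = -7.8125 < 0 → [1.5, 2]
midpoint 1.75: f = -2.519531 < 0 → [1.75, 2]
midpoint 1.875: f = 1.9734 > 0 → [1.75, 1.875]

1.875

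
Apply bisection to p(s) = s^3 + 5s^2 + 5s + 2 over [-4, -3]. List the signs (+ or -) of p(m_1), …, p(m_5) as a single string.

++-+-

midpoint -3.5: p = 2.875 > 0 → [-4, -3.5]
midpoint -3.75: p = 0.828125 > 0 → [-4, -3.75]
midpoint -3.875: p = -0.482422 < 0 → [-3.875, -3.75]
midpoint -3.8125: p = 0.198 > 0 → [-3.875, -3.8125]
midpoint -3.84375: p = -0.1358 < 0 → [-3.84375, -3.8125]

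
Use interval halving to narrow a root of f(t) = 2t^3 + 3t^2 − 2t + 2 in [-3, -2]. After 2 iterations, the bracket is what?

midpoint -2.5: f = -5.5 < 0 → [-2.5, -2]
midpoint -2.25: f = -1.09375 < 0 → [-2.25, -2]

[-2.25, -2]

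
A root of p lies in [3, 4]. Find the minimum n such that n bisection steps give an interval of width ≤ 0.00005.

15

Width after n steps is 1/2^n. Need 2^n ≥ 1/0.00005 = 20000.
2^14 = 16384 < 20000 ≤ 2^15 = 32768, so n = 15.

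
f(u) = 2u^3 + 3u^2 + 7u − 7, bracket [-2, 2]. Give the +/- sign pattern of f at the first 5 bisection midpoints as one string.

-+-+-

f(0) = -7 < 0, so the root lies in [0, 2]
f(1) = 5 > 0, so the root lies in [0, 1]
f(0.5) = -2.5 < 0, so the root lies in [0.5, 1]
f(0.75) = 0.7812 > 0, so the root lies in [0.5, 0.75]
f(0.625) = -0.9648 < 0, so the root lies in [0.625, 0.75]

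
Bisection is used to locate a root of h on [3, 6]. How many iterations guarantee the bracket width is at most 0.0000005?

23

Width after n steps is 3/2^n. Need 2^n ≥ 3/0.0000005 = 6000000.
2^22 = 4194304 < 6000000 ≤ 2^23 = 8388608, so n = 23.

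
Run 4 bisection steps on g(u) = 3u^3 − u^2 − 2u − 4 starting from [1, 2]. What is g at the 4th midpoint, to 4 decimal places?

-0.0300

g(1.5) = 0.875 > 0, so the root lies in [1, 1.5]
g(1.25) = -2.203125 < 0, so the root lies in [1.25, 1.5]
g(1.375) = -0.841797 < 0, so the root lies in [1.375, 1.5]
g(1.4375) = -0.03 < 0, so the root lies in [1.4375, 1.5]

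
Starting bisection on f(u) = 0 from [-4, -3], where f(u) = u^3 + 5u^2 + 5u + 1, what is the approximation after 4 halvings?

u = -3.5 gives f = 1.875, positive; keep [-4, -3.5]
u = -3.75 gives f = -0.171875, negative; keep [-3.75, -3.5]
u = -3.625 gives f = 0.943359, positive; keep [-3.75, -3.625]
u = -3.6875 gives f = 0.4094, positive; keep [-3.75, -3.6875]

-3.6875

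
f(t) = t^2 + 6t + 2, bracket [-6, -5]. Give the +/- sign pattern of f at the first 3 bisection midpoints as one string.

m = -5.5, f(m) = -0.75 (−); new bracket [-6, -5.5]
m = -5.75, f(m) = 0.5625 (+); new bracket [-5.75, -5.5]
m = -5.625, f(m) = -0.109375 (−); new bracket [-5.75, -5.625]

-+-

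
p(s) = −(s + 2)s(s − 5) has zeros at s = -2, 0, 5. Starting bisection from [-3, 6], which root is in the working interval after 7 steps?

5

s = 1.5 gives p = 18.375, positive; keep [1.5, 6]
s = 3.75 gives p = 26.953125, positive; keep [3.75, 6]
s = 4.875 gives p = 4.189453, positive; keep [4.875, 6]
s = 5.4375 gives p = -17.6931, negative; keep [4.875, 5.4375]
s = 5.15625 gives p = -5.7655, negative; keep [4.875, 5.15625]
s = 5.015625 gives p = -0.5498, negative; keep [4.875, 5.015625]
s = 4.9453125 gives p = 1.8783, positive; keep [4.9453125, 5.015625]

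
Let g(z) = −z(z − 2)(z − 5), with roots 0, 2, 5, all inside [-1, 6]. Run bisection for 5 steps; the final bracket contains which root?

5

g(2.5) = 3.125 > 0, so the root lies in [2.5, 6]
g(4.25) = 7.171875 > 0, so the root lies in [4.25, 6]
g(5.125) = -2.001953 < 0, so the root lies in [4.25, 5.125]
g(4.6875) = 3.9368 > 0, so the root lies in [4.6875, 5.125]
g(4.90625) = 1.3368 > 0, so the root lies in [4.90625, 5.125]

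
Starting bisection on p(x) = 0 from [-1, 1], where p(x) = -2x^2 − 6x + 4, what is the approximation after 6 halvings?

p(0) = 4 > 0, so the root lies in [0, 1]
p(0.5) = 0.5 > 0, so the root lies in [0.5, 1]
p(0.75) = -1.625 < 0, so the root lies in [0.5, 0.75]
p(0.625) = -0.5312 < 0, so the root lies in [0.5, 0.625]
p(0.5625) = -0.0078 < 0, so the root lies in [0.5, 0.5625]
p(0.53125) = 0.248 > 0, so the root lies in [0.53125, 0.5625]

0.53125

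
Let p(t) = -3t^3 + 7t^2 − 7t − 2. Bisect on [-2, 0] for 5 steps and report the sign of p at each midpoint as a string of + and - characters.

+++--

p(-1) = 15 > 0, so the root lies in [-1, 0]
p(-0.5) = 3.625 > 0, so the root lies in [-0.5, 0]
p(-0.25) = 0.234375 > 0, so the root lies in [-0.25, 0]
p(-0.125) = -1.0098 < 0, so the root lies in [-0.25, -0.125]
p(-0.1875) = -0.4216 < 0, so the root lies in [-0.25, -0.1875]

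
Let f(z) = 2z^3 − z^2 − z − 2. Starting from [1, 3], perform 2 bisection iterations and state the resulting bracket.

[1, 1.5]

z = 2 gives f = 8, positive; keep [1, 2]
z = 1.5 gives f = 1, positive; keep [1, 1.5]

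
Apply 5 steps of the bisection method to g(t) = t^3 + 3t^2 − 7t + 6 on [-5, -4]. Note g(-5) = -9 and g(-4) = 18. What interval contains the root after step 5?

[-4.75, -4.71875]

m = -4.5, g(m) = 7.125 (+); new bracket [-5, -4.5]
m = -4.75, g(m) = -0.234375 (−); new bracket [-4.75, -4.5]
m = -4.625, g(m) = 3.615234 (+); new bracket [-4.75, -4.625]
m = -4.6875, g(m) = 1.7336 (+); new bracket [-4.75, -4.6875]
m = -4.71875, g(m) = 0.7605 (+); new bracket [-4.75, -4.71875]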